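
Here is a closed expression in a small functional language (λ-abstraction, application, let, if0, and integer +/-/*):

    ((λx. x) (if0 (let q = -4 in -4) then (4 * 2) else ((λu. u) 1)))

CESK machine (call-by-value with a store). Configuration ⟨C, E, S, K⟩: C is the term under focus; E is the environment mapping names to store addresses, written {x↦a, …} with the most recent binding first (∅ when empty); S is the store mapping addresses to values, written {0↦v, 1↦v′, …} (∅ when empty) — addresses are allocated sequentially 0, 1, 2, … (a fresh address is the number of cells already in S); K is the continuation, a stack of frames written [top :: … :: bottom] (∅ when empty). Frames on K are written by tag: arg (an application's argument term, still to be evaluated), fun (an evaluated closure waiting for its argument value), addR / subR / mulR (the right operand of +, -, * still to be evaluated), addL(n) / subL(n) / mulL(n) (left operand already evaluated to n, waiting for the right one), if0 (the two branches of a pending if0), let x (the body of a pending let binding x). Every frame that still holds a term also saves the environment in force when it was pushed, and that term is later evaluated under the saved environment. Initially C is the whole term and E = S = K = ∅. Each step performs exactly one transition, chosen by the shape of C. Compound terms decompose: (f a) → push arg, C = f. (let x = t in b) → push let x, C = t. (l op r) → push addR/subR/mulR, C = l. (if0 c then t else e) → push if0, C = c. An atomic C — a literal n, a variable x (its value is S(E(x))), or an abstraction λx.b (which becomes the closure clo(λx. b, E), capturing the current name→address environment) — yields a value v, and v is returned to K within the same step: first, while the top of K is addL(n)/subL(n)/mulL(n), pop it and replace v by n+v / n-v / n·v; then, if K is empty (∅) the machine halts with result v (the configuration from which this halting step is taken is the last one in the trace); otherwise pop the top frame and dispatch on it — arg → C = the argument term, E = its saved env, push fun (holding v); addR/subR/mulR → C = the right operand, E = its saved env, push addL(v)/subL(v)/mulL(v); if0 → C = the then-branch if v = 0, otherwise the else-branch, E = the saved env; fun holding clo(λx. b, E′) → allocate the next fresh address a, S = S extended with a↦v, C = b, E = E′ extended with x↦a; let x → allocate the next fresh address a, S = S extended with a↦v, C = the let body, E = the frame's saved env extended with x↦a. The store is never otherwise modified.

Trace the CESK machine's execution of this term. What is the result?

Answer: 1

Derivation:
0. ⟨C=((λx. x) (if0 (let q = -4 in -4) then (4 * 2) else ((λu. u) 1))); E=∅; S=∅; K=∅⟩
1. ⟨C=(λx. x); E=∅; S=∅; K=[arg]⟩
2. ⟨C=(if0 (let q = -4 in -4) then (4 * 2) else ((λu. u) 1)); E=∅; S=∅; K=[fun]⟩
3. ⟨C=(let q = -4 in -4); E=∅; S=∅; K=[if0 :: fun]⟩
4. ⟨C=-4; E=∅; S=∅; K=[let q :: if0 :: fun]⟩
5. ⟨C=-4; E={q↦0}; S={0↦-4}; K=[if0 :: fun]⟩
6. ⟨C=((λu. u) 1); E=∅; S={0↦-4}; K=[fun]⟩
7. ⟨C=(λu. u); E=∅; S={0↦-4}; K=[arg :: fun]⟩
8. ⟨C=1; E=∅; S={0↦-4}; K=[fun :: fun]⟩
9. ⟨C=u; E={u↦1}; S={0↦-4, 1↦1}; K=[fun]⟩
10. ⟨C=x; E={x↦2}; S={0↦-4, 1↦1, 2↦1}; K=∅⟩
→ final value 1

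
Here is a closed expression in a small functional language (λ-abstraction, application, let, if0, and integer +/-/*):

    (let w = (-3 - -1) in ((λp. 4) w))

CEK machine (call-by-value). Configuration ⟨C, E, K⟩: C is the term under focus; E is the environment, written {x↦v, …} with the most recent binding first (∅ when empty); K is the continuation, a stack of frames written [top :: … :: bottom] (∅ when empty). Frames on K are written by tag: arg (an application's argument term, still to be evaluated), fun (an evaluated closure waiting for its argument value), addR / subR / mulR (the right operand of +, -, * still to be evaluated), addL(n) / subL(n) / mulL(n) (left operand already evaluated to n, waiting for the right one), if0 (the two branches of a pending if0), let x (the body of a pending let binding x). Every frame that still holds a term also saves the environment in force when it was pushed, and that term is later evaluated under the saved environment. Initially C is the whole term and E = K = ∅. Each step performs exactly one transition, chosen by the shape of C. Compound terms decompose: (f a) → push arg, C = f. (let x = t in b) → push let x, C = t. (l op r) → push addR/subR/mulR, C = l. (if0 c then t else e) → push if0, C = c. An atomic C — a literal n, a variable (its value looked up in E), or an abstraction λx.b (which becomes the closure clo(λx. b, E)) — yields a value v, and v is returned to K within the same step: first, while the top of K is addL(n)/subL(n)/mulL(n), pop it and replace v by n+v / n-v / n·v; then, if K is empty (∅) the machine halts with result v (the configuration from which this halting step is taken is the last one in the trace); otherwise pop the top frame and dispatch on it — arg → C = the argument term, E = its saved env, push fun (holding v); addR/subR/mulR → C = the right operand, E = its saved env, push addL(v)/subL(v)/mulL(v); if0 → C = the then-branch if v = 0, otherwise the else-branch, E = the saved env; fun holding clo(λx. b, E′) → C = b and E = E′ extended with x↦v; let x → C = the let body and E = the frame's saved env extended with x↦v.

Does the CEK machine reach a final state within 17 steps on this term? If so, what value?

Answer: 4

Derivation:
0. ⟨C=(let w = (-3 - -1) in ((λp. 4) w)); E=∅; K=∅⟩
1. ⟨C=(-3 - -1); E=∅; K=[let w]⟩
2. ⟨C=-3; E=∅; K=[subR :: let w]⟩
3. ⟨C=-1; E=∅; K=[subL(-3) :: let w]⟩
4. ⟨C=((λp. 4) w); E={w↦-2}; K=∅⟩
5. ⟨C=(λp. 4); E={w↦-2}; K=[arg]⟩
6. ⟨C=w; E={w↦-2}; K=[fun]⟩
7. ⟨C=4; E={p↦-2, w↦-2}; K=∅⟩
→ final value 4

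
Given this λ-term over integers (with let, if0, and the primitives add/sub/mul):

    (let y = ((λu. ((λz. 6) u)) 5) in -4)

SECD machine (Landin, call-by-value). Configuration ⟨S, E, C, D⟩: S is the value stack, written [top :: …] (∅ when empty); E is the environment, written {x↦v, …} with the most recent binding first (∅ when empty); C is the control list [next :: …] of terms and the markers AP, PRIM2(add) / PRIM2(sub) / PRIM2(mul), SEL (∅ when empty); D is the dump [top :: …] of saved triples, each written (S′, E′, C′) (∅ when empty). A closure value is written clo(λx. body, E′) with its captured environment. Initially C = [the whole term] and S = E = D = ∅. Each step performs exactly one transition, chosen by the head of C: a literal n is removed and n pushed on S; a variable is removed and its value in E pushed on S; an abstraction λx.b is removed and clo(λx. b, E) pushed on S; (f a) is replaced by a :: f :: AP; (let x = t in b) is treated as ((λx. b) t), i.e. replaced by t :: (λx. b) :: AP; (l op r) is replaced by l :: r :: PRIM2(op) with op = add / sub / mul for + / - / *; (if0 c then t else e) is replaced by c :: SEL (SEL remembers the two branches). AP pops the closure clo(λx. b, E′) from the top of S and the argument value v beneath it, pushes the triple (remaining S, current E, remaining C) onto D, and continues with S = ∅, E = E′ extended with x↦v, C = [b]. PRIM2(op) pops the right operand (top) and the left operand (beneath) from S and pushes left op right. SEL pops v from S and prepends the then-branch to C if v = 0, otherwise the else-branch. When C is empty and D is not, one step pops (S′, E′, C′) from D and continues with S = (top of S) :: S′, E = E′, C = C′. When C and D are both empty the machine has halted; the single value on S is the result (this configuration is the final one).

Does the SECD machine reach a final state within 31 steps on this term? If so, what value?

step 0: <S=∅, E=∅, C=[(let y = ((λu. ((λz. 6) u)) 5) in -4)], D=∅>
step 1: <S=∅, E=∅, C=[((λu. ((λz. 6) u)) 5) :: (λy. -4) :: AP], D=∅>
step 2: <S=∅, E=∅, C=[5 :: (λu. ((λz. 6) u)) :: AP :: (λy. -4) :: AP], D=∅>
step 3: <S=[5], E=∅, C=[(λu. ((λz. 6) u)) :: AP :: (λy. -4) :: AP], D=∅>
step 4: <S=[clo(λu. ((λz. 6) u), ∅) :: 5], E=∅, C=[AP :: (λy. -4) :: AP], D=∅>
step 5: <S=∅, E={u↦5}, C=[((λz. 6) u)], D=[(∅, ∅, [(λy. -4) :: AP])]>
step 6: <S=∅, E={u↦5}, C=[u :: (λz. 6) :: AP], D=[(∅, ∅, [(λy. -4) :: AP])]>
step 7: <S=[5], E={u↦5}, C=[(λz. 6) :: AP], D=[(∅, ∅, [(λy. -4) :: AP])]>
step 8: <S=[clo(λz. 6, {u↦5}) :: 5], E={u↦5}, C=[AP], D=[(∅, ∅, [(λy. -4) :: AP])]>
step 9: <S=∅, E={z↦5, u↦5}, C=[6], D=[(∅, {u↦5}, ∅) :: (∅, ∅, [(λy. -4) :: AP])]>
step 10: <S=[6], E={z↦5, u↦5}, C=∅, D=[(∅, {u↦5}, ∅) :: (∅, ∅, [(λy. -4) :: AP])]>
step 11: <S=[6], E={u↦5}, C=∅, D=[(∅, ∅, [(λy. -4) :: AP])]>
step 12: <S=[6], E=∅, C=[(λy. -4) :: AP], D=∅>
step 13: <S=[clo(λy. -4, ∅) :: 6], E=∅, C=[AP], D=∅>
step 14: <S=∅, E={y↦6}, C=[-4], D=[(∅, ∅, ∅)]>
step 15: <S=[-4], E={y↦6}, C=∅, D=[(∅, ∅, ∅)]>
step 16: <S=[-4], E=∅, C=∅, D=∅>
→ final value -4

Answer: -4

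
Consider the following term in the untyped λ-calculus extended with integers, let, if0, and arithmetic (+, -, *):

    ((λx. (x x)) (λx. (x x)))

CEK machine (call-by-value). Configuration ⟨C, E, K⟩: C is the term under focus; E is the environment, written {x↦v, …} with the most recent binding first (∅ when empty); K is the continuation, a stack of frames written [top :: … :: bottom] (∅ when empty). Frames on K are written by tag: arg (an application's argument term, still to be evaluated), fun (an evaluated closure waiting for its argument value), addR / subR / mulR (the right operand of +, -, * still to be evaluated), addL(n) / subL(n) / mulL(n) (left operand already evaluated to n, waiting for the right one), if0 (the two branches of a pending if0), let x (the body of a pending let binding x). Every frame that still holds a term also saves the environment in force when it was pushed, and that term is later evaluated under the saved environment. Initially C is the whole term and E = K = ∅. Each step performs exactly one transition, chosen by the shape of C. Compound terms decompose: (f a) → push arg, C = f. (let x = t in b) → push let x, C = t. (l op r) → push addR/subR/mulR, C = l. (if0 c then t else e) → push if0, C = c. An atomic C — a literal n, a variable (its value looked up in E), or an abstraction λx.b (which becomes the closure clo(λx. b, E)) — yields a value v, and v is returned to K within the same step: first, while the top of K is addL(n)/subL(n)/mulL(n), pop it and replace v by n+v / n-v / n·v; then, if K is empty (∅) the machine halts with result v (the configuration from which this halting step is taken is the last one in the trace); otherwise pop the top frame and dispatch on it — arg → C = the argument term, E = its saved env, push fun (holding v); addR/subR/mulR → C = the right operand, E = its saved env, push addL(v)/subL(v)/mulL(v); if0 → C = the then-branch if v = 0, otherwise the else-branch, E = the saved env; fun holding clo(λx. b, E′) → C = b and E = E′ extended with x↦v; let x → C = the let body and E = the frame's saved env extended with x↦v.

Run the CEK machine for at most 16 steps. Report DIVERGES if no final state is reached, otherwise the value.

Answer: DIVERGES (no final state within 16 steps)

Execution trace:
step 0: [C=((λx. (x x)) (λx. (x x))) | E=∅ | K=∅]
step 1: [C=(λx. (x x)) | E=∅ | K=[arg]]
step 2: [C=(λx. (x x)) | E=∅ | K=[fun]]
step 3: [C=(x x) | E={x↦clo(λx. (x x), ∅)} | K=∅]
step 4: [C=x | E={x↦clo(λx. (x x), ∅)} | K=[arg]]
step 5: [C=x | E={x↦clo(λx. (x x), ∅)} | K=[fun]]
… configuration repeats with period 3 (steps 3–5 recur indefinitely) …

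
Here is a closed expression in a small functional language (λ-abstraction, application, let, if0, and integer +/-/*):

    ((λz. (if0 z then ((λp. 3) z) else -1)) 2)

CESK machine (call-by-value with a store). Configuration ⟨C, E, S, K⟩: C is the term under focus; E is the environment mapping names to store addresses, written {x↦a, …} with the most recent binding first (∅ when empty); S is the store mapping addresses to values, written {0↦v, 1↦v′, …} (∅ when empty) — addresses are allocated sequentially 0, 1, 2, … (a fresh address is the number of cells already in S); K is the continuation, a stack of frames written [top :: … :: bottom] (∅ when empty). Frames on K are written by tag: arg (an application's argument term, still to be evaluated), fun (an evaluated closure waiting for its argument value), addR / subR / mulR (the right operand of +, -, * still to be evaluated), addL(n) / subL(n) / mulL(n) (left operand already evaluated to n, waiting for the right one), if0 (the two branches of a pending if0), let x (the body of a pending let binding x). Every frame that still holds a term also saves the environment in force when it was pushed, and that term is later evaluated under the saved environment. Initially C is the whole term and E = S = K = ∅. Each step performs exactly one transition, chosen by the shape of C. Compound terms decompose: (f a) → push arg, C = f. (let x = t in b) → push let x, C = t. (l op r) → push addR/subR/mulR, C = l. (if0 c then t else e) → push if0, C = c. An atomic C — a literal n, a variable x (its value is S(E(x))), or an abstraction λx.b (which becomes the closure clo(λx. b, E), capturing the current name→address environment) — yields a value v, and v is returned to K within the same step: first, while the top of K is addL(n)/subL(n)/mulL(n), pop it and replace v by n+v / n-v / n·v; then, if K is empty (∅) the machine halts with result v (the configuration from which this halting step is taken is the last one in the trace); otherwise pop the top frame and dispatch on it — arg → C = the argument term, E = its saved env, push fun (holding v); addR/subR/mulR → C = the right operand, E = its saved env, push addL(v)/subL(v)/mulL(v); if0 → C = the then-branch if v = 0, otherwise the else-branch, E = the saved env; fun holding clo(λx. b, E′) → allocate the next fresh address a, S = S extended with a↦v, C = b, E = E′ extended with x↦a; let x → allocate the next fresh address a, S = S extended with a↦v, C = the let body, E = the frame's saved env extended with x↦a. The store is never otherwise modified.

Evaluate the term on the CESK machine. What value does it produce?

t=0: [C=((λz. (if0 z then ((λp. 3) z) else -1)) 2) | E=∅ | S=∅ | K=∅]
t=1: [C=(λz. (if0 z then ((λp. 3) z) else -1)) | E=∅ | S=∅ | K=[arg]]
t=2: [C=2 | E=∅ | S=∅ | K=[fun]]
t=3: [C=(if0 z then ((λp. 3) z) else -1) | E={z↦0} | S={0↦2} | K=∅]
t=4: [C=z | E={z↦0} | S={0↦2} | K=[if0]]
t=5: [C=-1 | E={z↦0} | S={0↦2} | K=∅]
→ final value -1

Answer: -1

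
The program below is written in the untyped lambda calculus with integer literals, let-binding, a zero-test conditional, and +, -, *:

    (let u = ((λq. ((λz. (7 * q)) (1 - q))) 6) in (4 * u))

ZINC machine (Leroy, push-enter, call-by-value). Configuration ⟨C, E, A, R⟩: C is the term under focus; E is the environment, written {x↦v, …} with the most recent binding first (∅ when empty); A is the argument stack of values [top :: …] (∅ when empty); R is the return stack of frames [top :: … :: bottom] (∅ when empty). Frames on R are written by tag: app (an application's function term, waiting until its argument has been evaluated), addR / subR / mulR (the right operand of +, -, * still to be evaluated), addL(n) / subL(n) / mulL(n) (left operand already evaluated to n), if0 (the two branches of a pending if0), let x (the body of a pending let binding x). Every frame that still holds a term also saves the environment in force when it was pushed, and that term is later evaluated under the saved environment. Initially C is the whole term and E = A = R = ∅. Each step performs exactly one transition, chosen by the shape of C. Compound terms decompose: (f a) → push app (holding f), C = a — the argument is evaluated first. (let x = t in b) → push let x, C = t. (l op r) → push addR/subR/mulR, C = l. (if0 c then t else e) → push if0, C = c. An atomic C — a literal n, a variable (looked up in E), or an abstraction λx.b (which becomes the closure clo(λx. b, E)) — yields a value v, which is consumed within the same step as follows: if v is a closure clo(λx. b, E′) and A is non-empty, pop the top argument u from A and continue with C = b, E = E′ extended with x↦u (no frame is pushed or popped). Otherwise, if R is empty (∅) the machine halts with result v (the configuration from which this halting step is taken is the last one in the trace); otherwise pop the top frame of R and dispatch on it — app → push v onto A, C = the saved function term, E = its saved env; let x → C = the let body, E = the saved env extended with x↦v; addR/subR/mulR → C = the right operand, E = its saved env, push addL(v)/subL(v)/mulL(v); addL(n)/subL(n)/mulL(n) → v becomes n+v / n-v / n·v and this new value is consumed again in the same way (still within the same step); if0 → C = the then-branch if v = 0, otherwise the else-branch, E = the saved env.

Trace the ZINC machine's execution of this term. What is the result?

[0] [C=(let u = ((λq. ((λz. (7 * q)) (1 - q))) 6) in (4 * u)) | E=∅ | A=∅ | R=∅]
[1] [C=((λq. ((λz. (7 * q)) (1 - q))) 6) | E=∅ | A=∅ | R=[let u]]
[2] [C=6 | E=∅ | A=∅ | R=[app :: let u]]
[3] [C=(λq. ((λz. (7 * q)) (1 - q))) | E=∅ | A=[6] | R=[let u]]
[4] [C=((λz. (7 * q)) (1 - q)) | E={q↦6} | A=∅ | R=[let u]]
[5] [C=(1 - q) | E={q↦6} | A=∅ | R=[app :: let u]]
[6] [C=1 | E={q↦6} | A=∅ | R=[subR :: app :: let u]]
[7] [C=q | E={q↦6} | A=∅ | R=[subL(1) :: app :: let u]]
[8] [C=(λz. (7 * q)) | E={q↦6} | A=[-5] | R=[let u]]
[9] [C=(7 * q) | E={z↦-5, q↦6} | A=∅ | R=[let u]]
[10] [C=7 | E={z↦-5, q↦6} | A=∅ | R=[mulR :: let u]]
[11] [C=q | E={z↦-5, q↦6} | A=∅ | R=[mulL(7) :: let u]]
[12] [C=(4 * u) | E={u↦42} | A=∅ | R=∅]
[13] [C=4 | E={u↦42} | A=∅ | R=[mulR]]
[14] [C=u | E={u↦42} | A=∅ | R=[mulL(4)]]
→ final value 168

Answer: 168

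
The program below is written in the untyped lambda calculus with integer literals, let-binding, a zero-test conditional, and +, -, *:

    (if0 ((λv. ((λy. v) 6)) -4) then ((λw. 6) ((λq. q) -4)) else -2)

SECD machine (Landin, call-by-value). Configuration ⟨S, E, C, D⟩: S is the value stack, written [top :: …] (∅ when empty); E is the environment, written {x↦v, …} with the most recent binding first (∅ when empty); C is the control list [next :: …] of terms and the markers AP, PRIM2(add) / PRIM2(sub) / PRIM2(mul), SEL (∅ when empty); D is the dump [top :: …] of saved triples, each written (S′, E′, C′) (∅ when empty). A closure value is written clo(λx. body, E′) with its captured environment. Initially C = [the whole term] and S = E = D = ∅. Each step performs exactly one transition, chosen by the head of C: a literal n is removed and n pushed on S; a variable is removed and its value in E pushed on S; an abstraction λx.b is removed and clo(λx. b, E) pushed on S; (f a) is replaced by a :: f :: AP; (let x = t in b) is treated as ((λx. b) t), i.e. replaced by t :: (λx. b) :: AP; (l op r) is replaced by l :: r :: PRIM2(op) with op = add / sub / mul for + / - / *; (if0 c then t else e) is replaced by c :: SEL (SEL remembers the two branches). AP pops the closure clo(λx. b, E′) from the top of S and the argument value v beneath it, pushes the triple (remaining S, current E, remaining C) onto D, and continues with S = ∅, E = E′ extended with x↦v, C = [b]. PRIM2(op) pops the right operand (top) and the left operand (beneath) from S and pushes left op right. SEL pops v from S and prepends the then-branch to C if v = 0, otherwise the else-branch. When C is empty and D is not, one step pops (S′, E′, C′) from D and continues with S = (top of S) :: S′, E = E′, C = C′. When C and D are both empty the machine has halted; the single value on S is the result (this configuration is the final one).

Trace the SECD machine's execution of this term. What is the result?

step 0: <S=∅, E=∅, C=[(if0 ((λv. ((λy. v) 6)) -4) then ((λw. 6) ((λq. q) -4)) else -2)], D=∅>
step 1: <S=∅, E=∅, C=[((λv. ((λy. v) 6)) -4) :: SEL], D=∅>
step 2: <S=∅, E=∅, C=[-4 :: (λv. ((λy. v) 6)) :: AP :: SEL], D=∅>
step 3: <S=[-4], E=∅, C=[(λv. ((λy. v) 6)) :: AP :: SEL], D=∅>
step 4: <S=[clo(λv. ((λy. v) 6), ∅) :: -4], E=∅, C=[AP :: SEL], D=∅>
step 5: <S=∅, E={v↦-4}, C=[((λy. v) 6)], D=[(∅, ∅, [SEL])]>
step 6: <S=∅, E={v↦-4}, C=[6 :: (λy. v) :: AP], D=[(∅, ∅, [SEL])]>
step 7: <S=[6], E={v↦-4}, C=[(λy. v) :: AP], D=[(∅, ∅, [SEL])]>
step 8: <S=[clo(λy. v, {v↦-4}) :: 6], E={v↦-4}, C=[AP], D=[(∅, ∅, [SEL])]>
step 9: <S=∅, E={y↦6, v↦-4}, C=[v], D=[(∅, {v↦-4}, ∅) :: (∅, ∅, [SEL])]>
step 10: <S=[-4], E={y↦6, v↦-4}, C=∅, D=[(∅, {v↦-4}, ∅) :: (∅, ∅, [SEL])]>
step 11: <S=[-4], E={v↦-4}, C=∅, D=[(∅, ∅, [SEL])]>
step 12: <S=[-4], E=∅, C=[SEL], D=∅>
step 13: <S=∅, E=∅, C=[-2], D=∅>
step 14: <S=[-2], E=∅, C=∅, D=∅>
→ final value -2

Answer: -2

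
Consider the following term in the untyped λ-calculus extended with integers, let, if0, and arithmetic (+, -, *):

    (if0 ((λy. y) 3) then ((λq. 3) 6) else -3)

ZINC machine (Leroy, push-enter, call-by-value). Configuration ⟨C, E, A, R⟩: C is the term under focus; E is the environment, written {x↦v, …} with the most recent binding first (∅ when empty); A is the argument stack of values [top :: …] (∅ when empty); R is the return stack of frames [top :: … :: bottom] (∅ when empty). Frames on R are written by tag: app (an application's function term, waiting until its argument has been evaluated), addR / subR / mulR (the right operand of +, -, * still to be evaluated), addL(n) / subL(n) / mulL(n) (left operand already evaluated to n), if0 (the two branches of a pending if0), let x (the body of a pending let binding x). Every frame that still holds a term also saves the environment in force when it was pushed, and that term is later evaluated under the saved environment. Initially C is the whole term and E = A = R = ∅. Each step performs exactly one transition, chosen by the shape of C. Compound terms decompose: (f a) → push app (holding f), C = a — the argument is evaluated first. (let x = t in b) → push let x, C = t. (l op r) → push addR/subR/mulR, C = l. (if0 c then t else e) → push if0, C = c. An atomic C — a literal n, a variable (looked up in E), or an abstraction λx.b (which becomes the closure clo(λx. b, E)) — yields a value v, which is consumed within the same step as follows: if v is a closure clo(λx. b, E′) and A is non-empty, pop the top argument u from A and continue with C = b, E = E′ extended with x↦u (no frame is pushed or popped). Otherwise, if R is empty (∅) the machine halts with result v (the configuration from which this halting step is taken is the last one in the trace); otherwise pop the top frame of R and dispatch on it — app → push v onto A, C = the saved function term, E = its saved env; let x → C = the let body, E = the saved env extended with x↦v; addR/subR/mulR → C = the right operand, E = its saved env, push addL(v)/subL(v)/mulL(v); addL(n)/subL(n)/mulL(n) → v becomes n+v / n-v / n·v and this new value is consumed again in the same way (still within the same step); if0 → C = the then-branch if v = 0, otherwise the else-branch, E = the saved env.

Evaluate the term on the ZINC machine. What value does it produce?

t=0: [C=(if0 ((λy. y) 3) then ((λq. 3) 6) else -3) | E=∅ | A=∅ | R=∅]
t=1: [C=((λy. y) 3) | E=∅ | A=∅ | R=[if0]]
t=2: [C=3 | E=∅ | A=∅ | R=[app :: if0]]
t=3: [C=(λy. y) | E=∅ | A=[3] | R=[if0]]
t=4: [C=y | E={y↦3} | A=∅ | R=[if0]]
t=5: [C=-3 | E=∅ | A=∅ | R=∅]
→ final value -3

Answer: -3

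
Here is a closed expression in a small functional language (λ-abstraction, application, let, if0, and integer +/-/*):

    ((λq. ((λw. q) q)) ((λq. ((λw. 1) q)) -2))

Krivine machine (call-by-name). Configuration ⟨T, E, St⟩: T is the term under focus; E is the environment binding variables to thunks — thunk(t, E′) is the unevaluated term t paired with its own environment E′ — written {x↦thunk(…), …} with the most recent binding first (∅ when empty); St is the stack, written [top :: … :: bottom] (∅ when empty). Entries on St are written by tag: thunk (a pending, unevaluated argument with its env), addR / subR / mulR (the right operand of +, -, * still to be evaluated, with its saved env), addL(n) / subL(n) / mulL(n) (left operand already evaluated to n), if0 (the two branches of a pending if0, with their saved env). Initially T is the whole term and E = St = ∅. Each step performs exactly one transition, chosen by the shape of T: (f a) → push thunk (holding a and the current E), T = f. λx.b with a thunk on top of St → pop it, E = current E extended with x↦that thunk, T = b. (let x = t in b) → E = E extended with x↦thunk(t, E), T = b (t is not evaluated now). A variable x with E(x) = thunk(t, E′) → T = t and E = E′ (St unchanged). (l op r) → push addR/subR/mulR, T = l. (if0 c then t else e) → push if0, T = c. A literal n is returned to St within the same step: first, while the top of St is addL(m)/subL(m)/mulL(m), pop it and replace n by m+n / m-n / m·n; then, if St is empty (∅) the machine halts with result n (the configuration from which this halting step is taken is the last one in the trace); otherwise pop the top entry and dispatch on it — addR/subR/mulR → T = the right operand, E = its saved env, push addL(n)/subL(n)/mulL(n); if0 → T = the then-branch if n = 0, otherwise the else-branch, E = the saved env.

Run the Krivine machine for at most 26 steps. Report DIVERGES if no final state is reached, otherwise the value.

[0] <T=((λq. ((λw. q) q)) ((λq. ((λw. 1) q)) -2)), E=∅, St=∅>
[1] <T=(λq. ((λw. q) q)), E=∅, St=[thunk]>
[2] <T=((λw. q) q), E={q↦thunk(((λq. ((λw. 1) q)) -2), ∅)}, St=∅>
[3] <T=(λw. q), E={q↦thunk(((λq. ((λw. 1) q)) -2), ∅)}, St=[thunk]>
[4] <T=q, E={w↦thunk(q, {q↦thunk(((λq. ((λw. 1) q)) -2), ∅)}), q↦thunk(((λq. ((λw. 1) q)) -2), ∅)}, St=∅>
[5] <T=((λq. ((λw. 1) q)) -2), E=∅, St=∅>
[6] <T=(λq. ((λw. 1) q)), E=∅, St=[thunk]>
[7] <T=((λw. 1) q), E={q↦thunk(-2, ∅)}, St=∅>
[8] <T=(λw. 1), E={q↦thunk(-2, ∅)}, St=[thunk]>
[9] <T=1, E={w↦thunk(q, {q↦thunk(-2, ∅)}), q↦thunk(-2, ∅)}, St=∅>
→ final value 1

Answer: 1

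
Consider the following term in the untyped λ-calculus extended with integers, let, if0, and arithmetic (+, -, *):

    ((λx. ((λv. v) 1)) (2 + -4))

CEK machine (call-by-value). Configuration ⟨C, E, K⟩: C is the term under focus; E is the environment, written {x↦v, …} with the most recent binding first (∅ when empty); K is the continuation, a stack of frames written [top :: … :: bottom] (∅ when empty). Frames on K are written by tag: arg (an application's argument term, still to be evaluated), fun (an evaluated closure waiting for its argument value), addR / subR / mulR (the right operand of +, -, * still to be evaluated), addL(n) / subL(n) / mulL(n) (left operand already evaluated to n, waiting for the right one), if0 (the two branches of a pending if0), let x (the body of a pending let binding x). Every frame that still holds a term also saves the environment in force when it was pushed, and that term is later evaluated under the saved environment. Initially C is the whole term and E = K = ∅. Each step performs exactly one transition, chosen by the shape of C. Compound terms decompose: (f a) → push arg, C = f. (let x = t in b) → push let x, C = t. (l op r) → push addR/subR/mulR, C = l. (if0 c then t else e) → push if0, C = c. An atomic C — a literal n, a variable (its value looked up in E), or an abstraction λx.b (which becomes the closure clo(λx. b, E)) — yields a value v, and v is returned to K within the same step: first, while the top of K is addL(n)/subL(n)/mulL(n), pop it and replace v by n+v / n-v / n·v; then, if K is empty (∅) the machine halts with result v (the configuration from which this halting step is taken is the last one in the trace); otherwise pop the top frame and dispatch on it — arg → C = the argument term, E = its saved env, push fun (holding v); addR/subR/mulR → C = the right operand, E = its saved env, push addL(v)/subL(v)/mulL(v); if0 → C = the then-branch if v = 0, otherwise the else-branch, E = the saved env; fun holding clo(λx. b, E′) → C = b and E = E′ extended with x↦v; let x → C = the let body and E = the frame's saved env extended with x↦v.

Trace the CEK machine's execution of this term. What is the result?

0. ⟨C=((λx. ((λv. v) 1)) (2 + -4)); E=∅; K=∅⟩
1. ⟨C=(λx. ((λv. v) 1)); E=∅; K=[arg]⟩
2. ⟨C=(2 + -4); E=∅; K=[fun]⟩
3. ⟨C=2; E=∅; K=[addR :: fun]⟩
4. ⟨C=-4; E=∅; K=[addL(2) :: fun]⟩
5. ⟨C=((λv. v) 1); E={x↦-2}; K=∅⟩
6. ⟨C=(λv. v); E={x↦-2}; K=[arg]⟩
7. ⟨C=1; E={x↦-2}; K=[fun]⟩
8. ⟨C=v; E={v↦1, x↦-2}; K=∅⟩
→ final value 1

Answer: 1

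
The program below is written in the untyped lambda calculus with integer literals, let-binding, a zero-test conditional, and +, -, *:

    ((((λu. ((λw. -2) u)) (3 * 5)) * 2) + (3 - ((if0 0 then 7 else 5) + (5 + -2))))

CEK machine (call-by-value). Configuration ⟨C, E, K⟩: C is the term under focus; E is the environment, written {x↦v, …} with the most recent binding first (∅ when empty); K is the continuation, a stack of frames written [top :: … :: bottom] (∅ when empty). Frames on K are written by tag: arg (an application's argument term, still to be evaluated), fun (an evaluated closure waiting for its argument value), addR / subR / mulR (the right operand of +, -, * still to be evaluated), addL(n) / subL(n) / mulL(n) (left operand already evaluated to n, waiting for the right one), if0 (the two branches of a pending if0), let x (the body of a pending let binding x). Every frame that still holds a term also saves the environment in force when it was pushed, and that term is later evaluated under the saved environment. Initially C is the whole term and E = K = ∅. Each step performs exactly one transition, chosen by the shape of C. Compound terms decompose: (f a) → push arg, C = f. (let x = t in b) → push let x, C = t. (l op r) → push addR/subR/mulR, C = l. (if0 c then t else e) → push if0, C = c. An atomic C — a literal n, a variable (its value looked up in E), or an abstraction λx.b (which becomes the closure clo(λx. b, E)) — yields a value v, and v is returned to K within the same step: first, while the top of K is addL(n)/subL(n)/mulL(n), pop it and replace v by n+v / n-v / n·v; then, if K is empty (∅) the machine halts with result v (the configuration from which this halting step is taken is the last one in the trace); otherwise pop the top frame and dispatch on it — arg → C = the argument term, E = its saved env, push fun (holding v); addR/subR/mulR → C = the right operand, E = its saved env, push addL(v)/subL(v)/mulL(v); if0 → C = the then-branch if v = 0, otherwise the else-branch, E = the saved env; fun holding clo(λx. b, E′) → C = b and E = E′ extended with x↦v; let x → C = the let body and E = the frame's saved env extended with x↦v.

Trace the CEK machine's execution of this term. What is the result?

t=0: [C=((((λu. ((λw. -2) u)) (3 * 5)) * 2) + (3 - ((if0 0 then 7 else 5) + (5 + -2)))) | E=∅ | K=∅]
t=1: [C=(((λu. ((λw. -2) u)) (3 * 5)) * 2) | E=∅ | K=[addR]]
t=2: [C=((λu. ((λw. -2) u)) (3 * 5)) | E=∅ | K=[mulR :: addR]]
t=3: [C=(λu. ((λw. -2) u)) | E=∅ | K=[arg :: mulR :: addR]]
t=4: [C=(3 * 5) | E=∅ | K=[fun :: mulR :: addR]]
t=5: [C=3 | E=∅ | K=[mulR :: fun :: mulR :: addR]]
t=6: [C=5 | E=∅ | K=[mulL(3) :: fun :: mulR :: addR]]
t=7: [C=((λw. -2) u) | E={u↦15} | K=[mulR :: addR]]
t=8: [C=(λw. -2) | E={u↦15} | K=[arg :: mulR :: addR]]
t=9: [C=u | E={u↦15} | K=[fun :: mulR :: addR]]
t=10: [C=-2 | E={w↦15, u↦15} | K=[mulR :: addR]]
t=11: [C=2 | E=∅ | K=[mulL(-2) :: addR]]
t=12: [C=(3 - ((if0 0 then 7 else 5) + (5 + -2))) | E=∅ | K=[addL(-4)]]
t=13: [C=3 | E=∅ | K=[subR :: addL(-4)]]
t=14: [C=((if0 0 then 7 else 5) + (5 + -2)) | E=∅ | K=[subL(3) :: addL(-4)]]
t=15: [C=(if0 0 then 7 else 5) | E=∅ | K=[addR :: subL(3) :: addL(-4)]]
t=16: [C=0 | E=∅ | K=[if0 :: addR :: subL(3) :: addL(-4)]]
t=17: [C=7 | E=∅ | K=[addR :: subL(3) :: addL(-4)]]
t=18: [C=(5 + -2) | E=∅ | K=[addL(7) :: subL(3) :: addL(-4)]]
t=19: [C=5 | E=∅ | K=[addR :: addL(7) :: subL(3) :: addL(-4)]]
t=20: [C=-2 | E=∅ | K=[addL(5) :: addL(7) :: subL(3) :: addL(-4)]]
→ final value -11

Answer: -11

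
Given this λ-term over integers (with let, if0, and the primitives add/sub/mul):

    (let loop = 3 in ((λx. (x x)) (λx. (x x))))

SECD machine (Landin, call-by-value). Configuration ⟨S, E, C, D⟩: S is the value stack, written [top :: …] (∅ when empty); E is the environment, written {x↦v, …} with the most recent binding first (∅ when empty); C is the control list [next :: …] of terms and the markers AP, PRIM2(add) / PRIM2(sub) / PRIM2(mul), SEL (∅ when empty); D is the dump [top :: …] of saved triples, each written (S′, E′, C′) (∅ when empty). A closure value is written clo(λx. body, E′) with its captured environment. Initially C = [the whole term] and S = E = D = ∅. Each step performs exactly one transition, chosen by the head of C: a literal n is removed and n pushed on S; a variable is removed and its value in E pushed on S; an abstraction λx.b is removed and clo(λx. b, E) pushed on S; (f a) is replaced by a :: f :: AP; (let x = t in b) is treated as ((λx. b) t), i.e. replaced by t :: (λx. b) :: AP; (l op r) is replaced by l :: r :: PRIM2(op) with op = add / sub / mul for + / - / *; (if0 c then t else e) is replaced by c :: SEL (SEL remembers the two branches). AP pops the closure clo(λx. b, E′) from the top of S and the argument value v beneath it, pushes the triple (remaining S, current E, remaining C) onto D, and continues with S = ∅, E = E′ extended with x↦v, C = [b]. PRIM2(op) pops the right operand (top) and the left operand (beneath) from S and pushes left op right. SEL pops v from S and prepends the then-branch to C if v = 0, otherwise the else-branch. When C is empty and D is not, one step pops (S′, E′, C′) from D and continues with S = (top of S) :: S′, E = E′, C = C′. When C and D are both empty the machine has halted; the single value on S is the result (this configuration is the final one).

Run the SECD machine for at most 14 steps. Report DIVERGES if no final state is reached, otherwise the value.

0. ⟨S=∅; E=∅; C=[(let loop = 3 in ((λx. (x x)) (λx. (x x))))]; D=∅⟩
1. ⟨S=∅; E=∅; C=[3 :: (λloop. ((λx. (x x)) (λx. (x x)))) :: AP]; D=∅⟩
2. ⟨S=[3]; E=∅; C=[(λloop. ((λx. (x x)) (λx. (x x)))) :: AP]; D=∅⟩
3. ⟨S=[clo(λloop. ((λx. (x x)) (λx. (x x))), ∅) :: 3]; E=∅; C=[AP]; D=∅⟩
4. ⟨S=∅; E={loop↦3}; C=[((λx. (x x)) (λx. (x x)))]; D=[(∅, ∅, ∅)]⟩
5. ⟨S=∅; E={loop↦3}; C=[(λx. (x x)) :: (λx. (x x)) :: AP]; D=[(∅, ∅, ∅)]⟩
6. ⟨S=[clo(λx. (x x), {loop↦3})]; E={loop↦3}; C=[(λx. (x x)) :: AP]; D=[(∅, ∅, ∅)]⟩
7. ⟨S=[clo(λx. (x x), {loop↦3}) :: clo(λx. (x x), {loop↦3})]; E={loop↦3}; C=[AP]; D=[(∅, ∅, ∅)]⟩
8. ⟨S=∅; E={x↦clo(λx. (x x), {loop↦3}), loop↦3}; C=[(x x)]; D=[(∅, {loop↦3}, ∅) :: (∅, ∅, ∅)]⟩
9. ⟨S=∅; E={x↦clo(λx. (x x), {loop↦3}), loop↦3}; C=[x :: x :: AP]; D=[(∅, {loop↦3}, ∅) :: (∅, ∅, ∅)]⟩
10. ⟨S=[clo(λx. (x x), {loop↦3})]; E={x↦clo(λx. (x x), {loop↦3}), loop↦3}; C=[x :: AP]; D=[(∅, {loop↦3}, ∅) :: (∅, ∅, ∅)]⟩
11. ⟨S=[clo(λx. (x x), {loop↦3}) :: clo(λx. (x x), {loop↦3})]; E={x↦clo(λx. (x x), {loop↦3}), loop↦3}; C=[AP]; D=[(∅, {loop↦3}, ∅) :: (∅, ∅, ∅)]⟩
12. ⟨S=∅; E={x↦clo(λx. (x x), {loop↦3}), loop↦3}; C=[(x x)]; D=[(∅, {x↦clo(λx. (x x), {loop↦3}), loop↦3}, ∅) :: (∅, {loop↦3}, ∅) :: (∅, ∅, ∅)]⟩
13. ⟨S=∅; E={x↦clo(λx. (x x), {loop↦3}), loop↦3}; C=[x :: x :: AP]; D=[(∅, {x↦clo(λx. (x x), {loop↦3}), loop↦3}, ∅) :: (∅, {loop↦3}, ∅) :: (∅, ∅, ∅)]⟩
14. ⟨S=[clo(λx. (x x), {loop↦3})]; E={x↦clo(λx. (x x), {loop↦3}), loop↦3}; C=[x :: AP]; D=[(∅, {x↦clo(λx. (x x), {loop↦3}), loop↦3}, ∅) :: (∅, {loop↦3}, ∅) :: (∅, ∅, ∅)]⟩
→ 14 transitions taken and the configuration is still not final: no result within 14 steps

Answer: DIVERGES (no final state within 14 steps)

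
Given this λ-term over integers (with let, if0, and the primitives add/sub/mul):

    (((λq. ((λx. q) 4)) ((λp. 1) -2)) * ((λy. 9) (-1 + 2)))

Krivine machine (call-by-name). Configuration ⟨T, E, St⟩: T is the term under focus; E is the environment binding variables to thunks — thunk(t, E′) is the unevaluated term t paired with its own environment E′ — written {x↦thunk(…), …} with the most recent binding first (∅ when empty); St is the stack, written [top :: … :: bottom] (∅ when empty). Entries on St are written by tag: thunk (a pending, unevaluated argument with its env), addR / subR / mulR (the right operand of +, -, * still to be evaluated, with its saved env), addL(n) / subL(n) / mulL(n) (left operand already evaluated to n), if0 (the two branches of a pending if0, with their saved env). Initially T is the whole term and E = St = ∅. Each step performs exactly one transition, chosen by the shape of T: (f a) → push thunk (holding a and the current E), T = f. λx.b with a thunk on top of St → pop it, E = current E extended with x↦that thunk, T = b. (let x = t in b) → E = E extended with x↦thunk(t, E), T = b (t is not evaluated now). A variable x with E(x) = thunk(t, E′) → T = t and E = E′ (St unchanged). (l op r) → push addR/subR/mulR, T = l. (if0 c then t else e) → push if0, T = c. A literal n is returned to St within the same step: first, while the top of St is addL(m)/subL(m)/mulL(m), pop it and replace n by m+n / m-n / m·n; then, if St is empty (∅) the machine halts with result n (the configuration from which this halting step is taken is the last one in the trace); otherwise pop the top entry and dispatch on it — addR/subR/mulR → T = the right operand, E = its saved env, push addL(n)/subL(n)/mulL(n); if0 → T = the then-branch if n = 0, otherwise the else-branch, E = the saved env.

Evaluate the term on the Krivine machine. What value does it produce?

Answer: 9

Execution trace:
step 0: [T=(((λq. ((λx. q) 4)) ((λp. 1) -2)) * ((λy. 9) (-1 + 2))) | E=∅ | St=∅]
step 1: [T=((λq. ((λx. q) 4)) ((λp. 1) -2)) | E=∅ | St=[mulR]]
step 2: [T=(λq. ((λx. q) 4)) | E=∅ | St=[thunk :: mulR]]
step 3: [T=((λx. q) 4) | E={q↦thunk(((λp. 1) -2), ∅)} | St=[mulR]]
step 4: [T=(λx. q) | E={q↦thunk(((λp. 1) -2), ∅)} | St=[thunk :: mulR]]
step 5: [T=q | E={x↦thunk(4, {q↦thunk(((λp. 1) -2), ∅)}), q↦thunk(((λp. 1) -2), ∅)} | St=[mulR]]
step 6: [T=((λp. 1) -2) | E=∅ | St=[mulR]]
step 7: [T=(λp. 1) | E=∅ | St=[thunk :: mulR]]
step 8: [T=1 | E={p↦thunk(-2, ∅)} | St=[mulR]]
step 9: [T=((λy. 9) (-1 + 2)) | E=∅ | St=[mulL(1)]]
step 10: [T=(λy. 9) | E=∅ | St=[thunk :: mulL(1)]]
step 11: [T=9 | E={y↦thunk((-1 + 2), ∅)} | St=[mulL(1)]]
→ final value 9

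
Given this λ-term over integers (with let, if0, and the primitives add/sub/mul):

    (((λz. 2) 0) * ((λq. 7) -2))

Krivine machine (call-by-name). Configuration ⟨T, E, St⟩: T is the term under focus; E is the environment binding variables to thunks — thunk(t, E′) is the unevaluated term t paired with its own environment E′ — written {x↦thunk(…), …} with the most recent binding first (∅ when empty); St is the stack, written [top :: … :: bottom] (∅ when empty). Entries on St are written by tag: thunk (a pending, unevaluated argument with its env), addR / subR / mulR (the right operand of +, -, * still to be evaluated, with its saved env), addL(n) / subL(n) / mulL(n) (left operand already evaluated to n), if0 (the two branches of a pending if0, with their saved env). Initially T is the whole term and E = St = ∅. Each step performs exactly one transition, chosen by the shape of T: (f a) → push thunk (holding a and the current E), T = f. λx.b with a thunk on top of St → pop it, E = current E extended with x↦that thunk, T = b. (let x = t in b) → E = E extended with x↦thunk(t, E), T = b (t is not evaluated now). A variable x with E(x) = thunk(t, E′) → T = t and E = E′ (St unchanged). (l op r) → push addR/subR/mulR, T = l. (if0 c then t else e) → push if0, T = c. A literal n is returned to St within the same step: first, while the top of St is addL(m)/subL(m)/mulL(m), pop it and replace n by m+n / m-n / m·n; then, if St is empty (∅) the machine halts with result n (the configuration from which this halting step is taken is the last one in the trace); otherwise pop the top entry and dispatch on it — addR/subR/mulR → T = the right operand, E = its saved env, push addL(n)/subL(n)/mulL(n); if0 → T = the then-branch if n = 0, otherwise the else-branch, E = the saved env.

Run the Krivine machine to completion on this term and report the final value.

t=0: ⟨T=(((λz. 2) 0) * ((λq. 7) -2)); E=∅; St=∅⟩
t=1: ⟨T=((λz. 2) 0); E=∅; St=[mulR]⟩
t=2: ⟨T=(λz. 2); E=∅; St=[thunk :: mulR]⟩
t=3: ⟨T=2; E={z↦thunk(0, ∅)}; St=[mulR]⟩
t=4: ⟨T=((λq. 7) -2); E=∅; St=[mulL(2)]⟩
t=5: ⟨T=(λq. 7); E=∅; St=[thunk :: mulL(2)]⟩
t=6: ⟨T=7; E={q↦thunk(-2, ∅)}; St=[mulL(2)]⟩
→ final value 14

Answer: 14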